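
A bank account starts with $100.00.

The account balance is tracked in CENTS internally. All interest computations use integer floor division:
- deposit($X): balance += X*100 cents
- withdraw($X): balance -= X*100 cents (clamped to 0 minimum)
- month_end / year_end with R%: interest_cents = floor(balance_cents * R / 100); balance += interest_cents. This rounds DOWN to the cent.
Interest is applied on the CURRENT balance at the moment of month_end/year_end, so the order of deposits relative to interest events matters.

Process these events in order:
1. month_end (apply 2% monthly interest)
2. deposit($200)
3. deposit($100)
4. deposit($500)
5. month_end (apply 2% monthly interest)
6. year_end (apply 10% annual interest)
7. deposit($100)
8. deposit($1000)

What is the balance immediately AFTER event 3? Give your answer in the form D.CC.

After 1 (month_end (apply 2% monthly interest)): balance=$102.00 total_interest=$2.00
After 2 (deposit($200)): balance=$302.00 total_interest=$2.00
After 3 (deposit($100)): balance=$402.00 total_interest=$2.00

Answer: 402.00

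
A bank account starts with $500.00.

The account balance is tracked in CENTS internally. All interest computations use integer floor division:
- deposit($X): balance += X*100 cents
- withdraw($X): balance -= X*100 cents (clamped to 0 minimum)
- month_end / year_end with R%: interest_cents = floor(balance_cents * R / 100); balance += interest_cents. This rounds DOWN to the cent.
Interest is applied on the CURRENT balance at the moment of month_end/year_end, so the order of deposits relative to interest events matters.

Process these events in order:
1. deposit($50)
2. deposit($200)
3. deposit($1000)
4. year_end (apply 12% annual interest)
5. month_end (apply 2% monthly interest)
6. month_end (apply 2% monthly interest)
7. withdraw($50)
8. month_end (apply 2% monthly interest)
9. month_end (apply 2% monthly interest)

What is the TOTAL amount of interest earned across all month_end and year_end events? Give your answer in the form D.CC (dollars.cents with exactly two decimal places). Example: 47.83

Answer: 369.53

Derivation:
After 1 (deposit($50)): balance=$550.00 total_interest=$0.00
After 2 (deposit($200)): balance=$750.00 total_interest=$0.00
After 3 (deposit($1000)): balance=$1750.00 total_interest=$0.00
After 4 (year_end (apply 12% annual interest)): balance=$1960.00 total_interest=$210.00
After 5 (month_end (apply 2% monthly interest)): balance=$1999.20 total_interest=$249.20
After 6 (month_end (apply 2% monthly interest)): balance=$2039.18 total_interest=$289.18
After 7 (withdraw($50)): balance=$1989.18 total_interest=$289.18
After 8 (month_end (apply 2% monthly interest)): balance=$2028.96 total_interest=$328.96
After 9 (month_end (apply 2% monthly interest)): balance=$2069.53 total_interest=$369.53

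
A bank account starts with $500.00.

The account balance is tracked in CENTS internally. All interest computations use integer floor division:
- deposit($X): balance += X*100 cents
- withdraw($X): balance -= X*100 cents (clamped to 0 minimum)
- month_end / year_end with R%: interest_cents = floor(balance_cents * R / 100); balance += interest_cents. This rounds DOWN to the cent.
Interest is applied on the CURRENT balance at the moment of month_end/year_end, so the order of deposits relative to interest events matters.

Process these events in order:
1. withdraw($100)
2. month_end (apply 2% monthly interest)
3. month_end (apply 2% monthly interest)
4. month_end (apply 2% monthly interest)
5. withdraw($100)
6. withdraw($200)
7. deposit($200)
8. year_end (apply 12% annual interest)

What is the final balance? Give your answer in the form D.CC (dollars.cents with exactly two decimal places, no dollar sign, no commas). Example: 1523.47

After 1 (withdraw($100)): balance=$400.00 total_interest=$0.00
After 2 (month_end (apply 2% monthly interest)): balance=$408.00 total_interest=$8.00
After 3 (month_end (apply 2% monthly interest)): balance=$416.16 total_interest=$16.16
After 4 (month_end (apply 2% monthly interest)): balance=$424.48 total_interest=$24.48
After 5 (withdraw($100)): balance=$324.48 total_interest=$24.48
After 6 (withdraw($200)): balance=$124.48 total_interest=$24.48
After 7 (deposit($200)): balance=$324.48 total_interest=$24.48
After 8 (year_end (apply 12% annual interest)): balance=$363.41 total_interest=$63.41

Answer: 363.41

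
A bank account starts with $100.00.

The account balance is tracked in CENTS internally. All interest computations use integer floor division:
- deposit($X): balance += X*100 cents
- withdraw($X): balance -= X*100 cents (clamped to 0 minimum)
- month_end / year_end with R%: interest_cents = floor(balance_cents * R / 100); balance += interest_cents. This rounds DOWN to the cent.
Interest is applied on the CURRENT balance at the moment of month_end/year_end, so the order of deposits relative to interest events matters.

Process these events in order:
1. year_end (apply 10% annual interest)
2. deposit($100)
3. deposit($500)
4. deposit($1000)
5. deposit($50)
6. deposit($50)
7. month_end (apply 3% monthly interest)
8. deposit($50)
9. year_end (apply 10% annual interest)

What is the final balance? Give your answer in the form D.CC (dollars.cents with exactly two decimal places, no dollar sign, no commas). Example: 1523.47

Answer: 2105.73

Derivation:
After 1 (year_end (apply 10% annual interest)): balance=$110.00 total_interest=$10.00
After 2 (deposit($100)): balance=$210.00 total_interest=$10.00
After 3 (deposit($500)): balance=$710.00 total_interest=$10.00
After 4 (deposit($1000)): balance=$1710.00 total_interest=$10.00
After 5 (deposit($50)): balance=$1760.00 total_interest=$10.00
After 6 (deposit($50)): balance=$1810.00 total_interest=$10.00
After 7 (month_end (apply 3% monthly interest)): balance=$1864.30 total_interest=$64.30
After 8 (deposit($50)): balance=$1914.30 total_interest=$64.30
After 9 (year_end (apply 10% annual interest)): balance=$2105.73 total_interest=$255.73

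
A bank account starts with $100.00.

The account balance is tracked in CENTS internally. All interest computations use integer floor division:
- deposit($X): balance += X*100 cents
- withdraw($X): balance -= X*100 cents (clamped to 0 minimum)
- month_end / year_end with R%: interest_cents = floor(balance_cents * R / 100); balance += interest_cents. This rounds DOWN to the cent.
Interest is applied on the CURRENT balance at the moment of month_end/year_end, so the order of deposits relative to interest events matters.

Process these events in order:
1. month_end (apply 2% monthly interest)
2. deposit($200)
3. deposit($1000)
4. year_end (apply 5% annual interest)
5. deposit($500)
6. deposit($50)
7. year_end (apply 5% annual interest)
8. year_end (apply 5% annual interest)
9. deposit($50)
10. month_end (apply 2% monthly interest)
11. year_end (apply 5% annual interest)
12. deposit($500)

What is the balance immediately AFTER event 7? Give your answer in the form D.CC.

Answer: 2012.95

Derivation:
After 1 (month_end (apply 2% monthly interest)): balance=$102.00 total_interest=$2.00
After 2 (deposit($200)): balance=$302.00 total_interest=$2.00
After 3 (deposit($1000)): balance=$1302.00 total_interest=$2.00
After 4 (year_end (apply 5% annual interest)): balance=$1367.10 total_interest=$67.10
After 5 (deposit($500)): balance=$1867.10 total_interest=$67.10
After 6 (deposit($50)): balance=$1917.10 total_interest=$67.10
After 7 (year_end (apply 5% annual interest)): balance=$2012.95 total_interest=$162.95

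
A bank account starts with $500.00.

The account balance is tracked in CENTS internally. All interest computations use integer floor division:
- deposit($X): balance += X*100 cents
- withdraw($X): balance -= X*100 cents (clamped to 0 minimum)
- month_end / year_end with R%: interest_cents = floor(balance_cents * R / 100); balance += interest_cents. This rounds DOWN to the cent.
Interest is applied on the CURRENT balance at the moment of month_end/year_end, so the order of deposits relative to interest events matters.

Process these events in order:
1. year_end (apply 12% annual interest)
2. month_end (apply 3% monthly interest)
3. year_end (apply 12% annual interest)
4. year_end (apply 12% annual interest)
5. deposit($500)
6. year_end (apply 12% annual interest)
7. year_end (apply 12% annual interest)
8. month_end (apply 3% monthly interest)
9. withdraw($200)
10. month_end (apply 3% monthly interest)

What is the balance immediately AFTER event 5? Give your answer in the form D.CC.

After 1 (year_end (apply 12% annual interest)): balance=$560.00 total_interest=$60.00
After 2 (month_end (apply 3% monthly interest)): balance=$576.80 total_interest=$76.80
After 3 (year_end (apply 12% annual interest)): balance=$646.01 total_interest=$146.01
After 4 (year_end (apply 12% annual interest)): balance=$723.53 total_interest=$223.53
After 5 (deposit($500)): balance=$1223.53 total_interest=$223.53

Answer: 1223.53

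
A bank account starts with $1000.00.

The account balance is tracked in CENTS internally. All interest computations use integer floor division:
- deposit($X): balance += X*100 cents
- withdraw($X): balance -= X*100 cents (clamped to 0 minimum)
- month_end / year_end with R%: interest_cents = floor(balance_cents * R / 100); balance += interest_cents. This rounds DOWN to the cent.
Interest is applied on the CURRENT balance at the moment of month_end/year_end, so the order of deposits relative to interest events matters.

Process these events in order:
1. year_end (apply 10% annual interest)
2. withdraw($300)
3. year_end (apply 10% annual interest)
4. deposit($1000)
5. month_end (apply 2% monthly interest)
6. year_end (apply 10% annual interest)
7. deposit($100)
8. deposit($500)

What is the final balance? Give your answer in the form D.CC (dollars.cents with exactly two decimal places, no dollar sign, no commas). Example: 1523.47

Answer: 2709.36

Derivation:
After 1 (year_end (apply 10% annual interest)): balance=$1100.00 total_interest=$100.00
After 2 (withdraw($300)): balance=$800.00 total_interest=$100.00
After 3 (year_end (apply 10% annual interest)): balance=$880.00 total_interest=$180.00
After 4 (deposit($1000)): balance=$1880.00 total_interest=$180.00
After 5 (month_end (apply 2% monthly interest)): balance=$1917.60 total_interest=$217.60
After 6 (year_end (apply 10% annual interest)): balance=$2109.36 total_interest=$409.36
After 7 (deposit($100)): balance=$2209.36 total_interest=$409.36
After 8 (deposit($500)): balance=$2709.36 total_interest=$409.36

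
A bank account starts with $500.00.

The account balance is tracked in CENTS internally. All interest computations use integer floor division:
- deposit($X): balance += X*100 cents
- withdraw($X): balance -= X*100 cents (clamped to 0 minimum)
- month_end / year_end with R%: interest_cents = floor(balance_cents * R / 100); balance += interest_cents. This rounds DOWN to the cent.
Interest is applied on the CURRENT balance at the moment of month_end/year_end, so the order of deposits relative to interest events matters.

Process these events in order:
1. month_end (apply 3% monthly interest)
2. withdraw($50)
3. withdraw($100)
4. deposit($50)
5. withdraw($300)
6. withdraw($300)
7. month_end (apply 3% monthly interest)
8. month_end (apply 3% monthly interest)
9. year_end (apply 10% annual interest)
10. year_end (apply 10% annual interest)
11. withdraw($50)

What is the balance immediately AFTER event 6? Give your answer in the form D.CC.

After 1 (month_end (apply 3% monthly interest)): balance=$515.00 total_interest=$15.00
After 2 (withdraw($50)): balance=$465.00 total_interest=$15.00
After 3 (withdraw($100)): balance=$365.00 total_interest=$15.00
After 4 (deposit($50)): balance=$415.00 total_interest=$15.00
After 5 (withdraw($300)): balance=$115.00 total_interest=$15.00
After 6 (withdraw($300)): balance=$0.00 total_interest=$15.00

Answer: 0.00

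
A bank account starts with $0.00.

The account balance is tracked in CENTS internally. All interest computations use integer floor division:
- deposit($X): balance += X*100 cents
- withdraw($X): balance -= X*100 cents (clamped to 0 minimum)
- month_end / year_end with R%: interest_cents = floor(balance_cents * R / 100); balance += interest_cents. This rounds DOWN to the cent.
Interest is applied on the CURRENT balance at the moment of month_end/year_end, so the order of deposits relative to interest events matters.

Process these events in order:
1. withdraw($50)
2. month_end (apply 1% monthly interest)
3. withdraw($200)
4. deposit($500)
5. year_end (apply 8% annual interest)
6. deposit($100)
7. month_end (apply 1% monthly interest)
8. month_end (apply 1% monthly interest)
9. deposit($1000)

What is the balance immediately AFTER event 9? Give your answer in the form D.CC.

Answer: 1652.86

Derivation:
After 1 (withdraw($50)): balance=$0.00 total_interest=$0.00
After 2 (month_end (apply 1% monthly interest)): balance=$0.00 total_interest=$0.00
After 3 (withdraw($200)): balance=$0.00 total_interest=$0.00
After 4 (deposit($500)): balance=$500.00 total_interest=$0.00
After 5 (year_end (apply 8% annual interest)): balance=$540.00 total_interest=$40.00
After 6 (deposit($100)): balance=$640.00 total_interest=$40.00
After 7 (month_end (apply 1% monthly interest)): balance=$646.40 total_interest=$46.40
After 8 (month_end (apply 1% monthly interest)): balance=$652.86 total_interest=$52.86
After 9 (deposit($1000)): balance=$1652.86 total_interest=$52.86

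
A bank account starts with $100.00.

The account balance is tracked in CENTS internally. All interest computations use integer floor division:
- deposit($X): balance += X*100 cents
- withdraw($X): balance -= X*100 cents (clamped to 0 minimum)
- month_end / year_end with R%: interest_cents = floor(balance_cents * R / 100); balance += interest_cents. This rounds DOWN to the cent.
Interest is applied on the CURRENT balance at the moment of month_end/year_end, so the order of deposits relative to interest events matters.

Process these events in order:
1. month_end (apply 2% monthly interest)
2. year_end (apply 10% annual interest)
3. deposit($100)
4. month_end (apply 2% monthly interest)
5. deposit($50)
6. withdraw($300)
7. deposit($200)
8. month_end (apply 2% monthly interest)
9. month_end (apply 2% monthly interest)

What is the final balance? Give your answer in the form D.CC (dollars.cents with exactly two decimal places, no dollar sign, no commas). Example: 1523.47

Answer: 208.08

Derivation:
After 1 (month_end (apply 2% monthly interest)): balance=$102.00 total_interest=$2.00
After 2 (year_end (apply 10% annual interest)): balance=$112.20 total_interest=$12.20
After 3 (deposit($100)): balance=$212.20 total_interest=$12.20
After 4 (month_end (apply 2% monthly interest)): balance=$216.44 total_interest=$16.44
After 5 (deposit($50)): balance=$266.44 total_interest=$16.44
After 6 (withdraw($300)): balance=$0.00 total_interest=$16.44
After 7 (deposit($200)): balance=$200.00 total_interest=$16.44
After 8 (month_end (apply 2% monthly interest)): balance=$204.00 total_interest=$20.44
After 9 (month_end (apply 2% monthly interest)): balance=$208.08 total_interest=$24.52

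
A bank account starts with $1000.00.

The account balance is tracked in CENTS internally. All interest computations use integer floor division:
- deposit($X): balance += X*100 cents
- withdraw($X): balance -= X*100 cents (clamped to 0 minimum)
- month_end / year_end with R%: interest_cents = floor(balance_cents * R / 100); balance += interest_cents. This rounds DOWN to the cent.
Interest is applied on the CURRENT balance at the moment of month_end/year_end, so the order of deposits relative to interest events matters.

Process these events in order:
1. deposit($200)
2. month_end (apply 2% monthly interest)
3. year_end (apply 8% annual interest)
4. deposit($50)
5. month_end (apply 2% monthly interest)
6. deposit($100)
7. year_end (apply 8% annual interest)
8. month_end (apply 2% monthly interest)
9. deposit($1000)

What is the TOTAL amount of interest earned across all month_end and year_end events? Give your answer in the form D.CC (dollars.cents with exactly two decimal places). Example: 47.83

After 1 (deposit($200)): balance=$1200.00 total_interest=$0.00
After 2 (month_end (apply 2% monthly interest)): balance=$1224.00 total_interest=$24.00
After 3 (year_end (apply 8% annual interest)): balance=$1321.92 total_interest=$121.92
After 4 (deposit($50)): balance=$1371.92 total_interest=$121.92
After 5 (month_end (apply 2% monthly interest)): balance=$1399.35 total_interest=$149.35
After 6 (deposit($100)): balance=$1499.35 total_interest=$149.35
After 7 (year_end (apply 8% annual interest)): balance=$1619.29 total_interest=$269.29
After 8 (month_end (apply 2% monthly interest)): balance=$1651.67 total_interest=$301.67
After 9 (deposit($1000)): balance=$2651.67 total_interest=$301.67

Answer: 301.67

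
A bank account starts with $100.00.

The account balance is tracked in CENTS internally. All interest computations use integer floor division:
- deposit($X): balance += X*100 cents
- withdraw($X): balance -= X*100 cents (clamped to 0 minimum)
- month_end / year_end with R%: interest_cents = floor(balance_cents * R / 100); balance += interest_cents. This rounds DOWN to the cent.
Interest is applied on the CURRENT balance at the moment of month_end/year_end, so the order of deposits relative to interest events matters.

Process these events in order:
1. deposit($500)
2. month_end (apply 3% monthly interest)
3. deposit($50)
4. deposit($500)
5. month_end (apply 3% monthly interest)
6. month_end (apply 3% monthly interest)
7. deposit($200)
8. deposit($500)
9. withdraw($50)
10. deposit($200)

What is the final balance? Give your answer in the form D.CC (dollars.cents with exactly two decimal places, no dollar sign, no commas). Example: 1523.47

After 1 (deposit($500)): balance=$600.00 total_interest=$0.00
After 2 (month_end (apply 3% monthly interest)): balance=$618.00 total_interest=$18.00
After 3 (deposit($50)): balance=$668.00 total_interest=$18.00
After 4 (deposit($500)): balance=$1168.00 total_interest=$18.00
After 5 (month_end (apply 3% monthly interest)): balance=$1203.04 total_interest=$53.04
After 6 (month_end (apply 3% monthly interest)): balance=$1239.13 total_interest=$89.13
After 7 (deposit($200)): balance=$1439.13 total_interest=$89.13
After 8 (deposit($500)): balance=$1939.13 total_interest=$89.13
After 9 (withdraw($50)): balance=$1889.13 total_interest=$89.13
After 10 (deposit($200)): balance=$2089.13 total_interest=$89.13

Answer: 2089.13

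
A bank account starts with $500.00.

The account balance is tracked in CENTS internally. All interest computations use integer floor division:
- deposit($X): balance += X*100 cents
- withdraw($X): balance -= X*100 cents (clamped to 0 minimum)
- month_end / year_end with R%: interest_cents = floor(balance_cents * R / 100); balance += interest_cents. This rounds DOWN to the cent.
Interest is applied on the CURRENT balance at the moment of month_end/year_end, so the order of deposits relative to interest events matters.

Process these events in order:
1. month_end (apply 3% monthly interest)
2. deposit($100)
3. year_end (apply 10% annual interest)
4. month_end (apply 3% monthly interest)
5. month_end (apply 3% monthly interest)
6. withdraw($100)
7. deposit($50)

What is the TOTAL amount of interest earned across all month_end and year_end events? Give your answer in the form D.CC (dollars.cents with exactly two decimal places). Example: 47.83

After 1 (month_end (apply 3% monthly interest)): balance=$515.00 total_interest=$15.00
After 2 (deposit($100)): balance=$615.00 total_interest=$15.00
After 3 (year_end (apply 10% annual interest)): balance=$676.50 total_interest=$76.50
After 4 (month_end (apply 3% monthly interest)): balance=$696.79 total_interest=$96.79
After 5 (month_end (apply 3% monthly interest)): balance=$717.69 total_interest=$117.69
After 6 (withdraw($100)): balance=$617.69 total_interest=$117.69
After 7 (deposit($50)): balance=$667.69 total_interest=$117.69

Answer: 117.69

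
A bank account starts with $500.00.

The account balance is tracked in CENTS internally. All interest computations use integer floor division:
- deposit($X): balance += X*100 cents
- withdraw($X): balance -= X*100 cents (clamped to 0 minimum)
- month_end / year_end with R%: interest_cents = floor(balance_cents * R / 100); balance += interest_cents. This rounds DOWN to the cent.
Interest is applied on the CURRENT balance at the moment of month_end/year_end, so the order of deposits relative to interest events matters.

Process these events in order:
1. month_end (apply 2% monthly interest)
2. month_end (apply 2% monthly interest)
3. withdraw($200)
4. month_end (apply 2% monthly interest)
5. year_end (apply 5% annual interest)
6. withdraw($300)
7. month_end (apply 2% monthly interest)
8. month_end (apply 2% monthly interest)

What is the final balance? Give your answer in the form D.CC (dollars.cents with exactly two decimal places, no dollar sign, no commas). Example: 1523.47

Answer: 44.65

Derivation:
After 1 (month_end (apply 2% monthly interest)): balance=$510.00 total_interest=$10.00
After 2 (month_end (apply 2% monthly interest)): balance=$520.20 total_interest=$20.20
After 3 (withdraw($200)): balance=$320.20 total_interest=$20.20
After 4 (month_end (apply 2% monthly interest)): balance=$326.60 total_interest=$26.60
After 5 (year_end (apply 5% annual interest)): balance=$342.93 total_interest=$42.93
After 6 (withdraw($300)): balance=$42.93 total_interest=$42.93
After 7 (month_end (apply 2% monthly interest)): balance=$43.78 total_interest=$43.78
After 8 (month_end (apply 2% monthly interest)): balance=$44.65 total_interest=$44.65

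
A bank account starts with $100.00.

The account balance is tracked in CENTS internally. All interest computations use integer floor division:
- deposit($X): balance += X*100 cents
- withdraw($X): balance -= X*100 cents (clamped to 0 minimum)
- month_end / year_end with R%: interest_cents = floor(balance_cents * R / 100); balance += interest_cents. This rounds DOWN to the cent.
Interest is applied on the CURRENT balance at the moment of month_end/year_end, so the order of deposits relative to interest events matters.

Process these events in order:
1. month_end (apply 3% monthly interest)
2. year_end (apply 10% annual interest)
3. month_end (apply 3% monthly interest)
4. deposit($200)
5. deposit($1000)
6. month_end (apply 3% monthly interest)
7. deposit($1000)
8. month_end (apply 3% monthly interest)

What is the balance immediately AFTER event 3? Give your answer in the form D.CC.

After 1 (month_end (apply 3% monthly interest)): balance=$103.00 total_interest=$3.00
After 2 (year_end (apply 10% annual interest)): balance=$113.30 total_interest=$13.30
After 3 (month_end (apply 3% monthly interest)): balance=$116.69 total_interest=$16.69

Answer: 116.69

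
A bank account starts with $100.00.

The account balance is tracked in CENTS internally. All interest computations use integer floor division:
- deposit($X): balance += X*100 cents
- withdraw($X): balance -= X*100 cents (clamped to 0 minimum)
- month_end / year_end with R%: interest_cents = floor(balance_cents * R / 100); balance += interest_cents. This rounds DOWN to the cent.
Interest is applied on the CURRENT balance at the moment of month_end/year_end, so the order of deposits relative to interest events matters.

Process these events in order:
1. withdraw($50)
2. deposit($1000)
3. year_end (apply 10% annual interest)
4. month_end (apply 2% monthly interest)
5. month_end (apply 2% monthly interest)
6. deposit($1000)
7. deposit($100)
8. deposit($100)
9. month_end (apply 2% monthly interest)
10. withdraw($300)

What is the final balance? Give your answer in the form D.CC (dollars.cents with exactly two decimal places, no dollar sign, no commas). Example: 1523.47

After 1 (withdraw($50)): balance=$50.00 total_interest=$0.00
After 2 (deposit($1000)): balance=$1050.00 total_interest=$0.00
After 3 (year_end (apply 10% annual interest)): balance=$1155.00 total_interest=$105.00
After 4 (month_end (apply 2% monthly interest)): balance=$1178.10 total_interest=$128.10
After 5 (month_end (apply 2% monthly interest)): balance=$1201.66 total_interest=$151.66
After 6 (deposit($1000)): balance=$2201.66 total_interest=$151.66
After 7 (deposit($100)): balance=$2301.66 total_interest=$151.66
After 8 (deposit($100)): balance=$2401.66 total_interest=$151.66
After 9 (month_end (apply 2% monthly interest)): balance=$2449.69 total_interest=$199.69
After 10 (withdraw($300)): balance=$2149.69 total_interest=$199.69

Answer: 2149.69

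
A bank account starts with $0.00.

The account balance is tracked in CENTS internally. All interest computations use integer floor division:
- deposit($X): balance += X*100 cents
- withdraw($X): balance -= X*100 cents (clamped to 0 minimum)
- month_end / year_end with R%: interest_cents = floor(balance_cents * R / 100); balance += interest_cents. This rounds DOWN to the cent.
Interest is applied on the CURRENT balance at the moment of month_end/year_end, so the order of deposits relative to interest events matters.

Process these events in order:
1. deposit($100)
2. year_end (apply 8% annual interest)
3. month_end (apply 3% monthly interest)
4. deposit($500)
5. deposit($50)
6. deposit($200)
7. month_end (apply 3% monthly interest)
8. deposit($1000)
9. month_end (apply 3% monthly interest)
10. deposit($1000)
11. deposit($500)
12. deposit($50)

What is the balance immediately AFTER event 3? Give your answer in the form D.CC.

After 1 (deposit($100)): balance=$100.00 total_interest=$0.00
After 2 (year_end (apply 8% annual interest)): balance=$108.00 total_interest=$8.00
After 3 (month_end (apply 3% monthly interest)): balance=$111.24 total_interest=$11.24

Answer: 111.24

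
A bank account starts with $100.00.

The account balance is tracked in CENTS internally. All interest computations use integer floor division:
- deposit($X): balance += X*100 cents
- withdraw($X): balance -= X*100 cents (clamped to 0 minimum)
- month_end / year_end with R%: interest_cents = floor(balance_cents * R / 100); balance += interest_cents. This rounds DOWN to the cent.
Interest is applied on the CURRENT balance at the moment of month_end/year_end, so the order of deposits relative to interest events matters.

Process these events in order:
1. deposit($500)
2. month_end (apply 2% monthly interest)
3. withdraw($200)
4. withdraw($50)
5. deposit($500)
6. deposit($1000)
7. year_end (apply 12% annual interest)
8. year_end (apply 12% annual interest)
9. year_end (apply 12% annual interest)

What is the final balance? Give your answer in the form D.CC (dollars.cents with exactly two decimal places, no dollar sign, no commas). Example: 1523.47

After 1 (deposit($500)): balance=$600.00 total_interest=$0.00
After 2 (month_end (apply 2% monthly interest)): balance=$612.00 total_interest=$12.00
After 3 (withdraw($200)): balance=$412.00 total_interest=$12.00
After 4 (withdraw($50)): balance=$362.00 total_interest=$12.00
After 5 (deposit($500)): balance=$862.00 total_interest=$12.00
After 6 (deposit($1000)): balance=$1862.00 total_interest=$12.00
After 7 (year_end (apply 12% annual interest)): balance=$2085.44 total_interest=$235.44
After 8 (year_end (apply 12% annual interest)): balance=$2335.69 total_interest=$485.69
After 9 (year_end (apply 12% annual interest)): balance=$2615.97 total_interest=$765.97

Answer: 2615.97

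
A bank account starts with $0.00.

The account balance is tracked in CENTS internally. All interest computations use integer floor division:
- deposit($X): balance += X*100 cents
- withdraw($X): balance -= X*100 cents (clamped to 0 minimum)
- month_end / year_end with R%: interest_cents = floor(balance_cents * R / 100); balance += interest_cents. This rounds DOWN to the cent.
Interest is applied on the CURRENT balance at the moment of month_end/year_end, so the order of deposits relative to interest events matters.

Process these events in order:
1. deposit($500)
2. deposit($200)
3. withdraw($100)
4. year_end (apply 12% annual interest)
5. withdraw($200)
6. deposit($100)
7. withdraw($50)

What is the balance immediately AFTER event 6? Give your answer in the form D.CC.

Answer: 572.00

Derivation:
After 1 (deposit($500)): balance=$500.00 total_interest=$0.00
After 2 (deposit($200)): balance=$700.00 total_interest=$0.00
After 3 (withdraw($100)): balance=$600.00 total_interest=$0.00
After 4 (year_end (apply 12% annual interest)): balance=$672.00 total_interest=$72.00
After 5 (withdraw($200)): balance=$472.00 total_interest=$72.00
After 6 (deposit($100)): balance=$572.00 total_interest=$72.00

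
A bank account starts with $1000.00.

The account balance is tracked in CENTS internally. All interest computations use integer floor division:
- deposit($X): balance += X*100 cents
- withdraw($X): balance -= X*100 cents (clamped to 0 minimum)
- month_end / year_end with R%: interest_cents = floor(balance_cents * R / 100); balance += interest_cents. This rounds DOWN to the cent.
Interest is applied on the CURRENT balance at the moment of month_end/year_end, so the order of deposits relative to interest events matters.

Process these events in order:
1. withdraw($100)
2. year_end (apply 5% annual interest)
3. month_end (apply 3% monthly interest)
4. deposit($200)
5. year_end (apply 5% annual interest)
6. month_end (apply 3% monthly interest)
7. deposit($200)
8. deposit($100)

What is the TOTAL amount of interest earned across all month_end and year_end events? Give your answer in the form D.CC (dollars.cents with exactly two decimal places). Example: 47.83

After 1 (withdraw($100)): balance=$900.00 total_interest=$0.00
After 2 (year_end (apply 5% annual interest)): balance=$945.00 total_interest=$45.00
After 3 (month_end (apply 3% monthly interest)): balance=$973.35 total_interest=$73.35
After 4 (deposit($200)): balance=$1173.35 total_interest=$73.35
After 5 (year_end (apply 5% annual interest)): balance=$1232.01 total_interest=$132.01
After 6 (month_end (apply 3% monthly interest)): balance=$1268.97 total_interest=$168.97
After 7 (deposit($200)): balance=$1468.97 total_interest=$168.97
After 8 (deposit($100)): balance=$1568.97 total_interest=$168.97

Answer: 168.97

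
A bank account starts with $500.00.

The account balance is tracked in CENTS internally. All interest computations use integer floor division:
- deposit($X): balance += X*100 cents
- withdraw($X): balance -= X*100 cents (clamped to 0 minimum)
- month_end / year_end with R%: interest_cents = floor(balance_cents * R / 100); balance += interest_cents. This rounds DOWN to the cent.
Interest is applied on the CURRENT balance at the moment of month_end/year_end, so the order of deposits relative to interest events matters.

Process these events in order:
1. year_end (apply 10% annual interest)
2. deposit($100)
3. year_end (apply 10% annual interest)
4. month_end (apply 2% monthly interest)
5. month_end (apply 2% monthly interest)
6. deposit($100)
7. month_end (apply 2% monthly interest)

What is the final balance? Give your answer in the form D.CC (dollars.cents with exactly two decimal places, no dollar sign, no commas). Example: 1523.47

Answer: 860.75

Derivation:
After 1 (year_end (apply 10% annual interest)): balance=$550.00 total_interest=$50.00
After 2 (deposit($100)): balance=$650.00 total_interest=$50.00
After 3 (year_end (apply 10% annual interest)): balance=$715.00 total_interest=$115.00
After 4 (month_end (apply 2% monthly interest)): balance=$729.30 total_interest=$129.30
After 5 (month_end (apply 2% monthly interest)): balance=$743.88 total_interest=$143.88
After 6 (deposit($100)): balance=$843.88 total_interest=$143.88
After 7 (month_end (apply 2% monthly interest)): balance=$860.75 total_interest=$160.75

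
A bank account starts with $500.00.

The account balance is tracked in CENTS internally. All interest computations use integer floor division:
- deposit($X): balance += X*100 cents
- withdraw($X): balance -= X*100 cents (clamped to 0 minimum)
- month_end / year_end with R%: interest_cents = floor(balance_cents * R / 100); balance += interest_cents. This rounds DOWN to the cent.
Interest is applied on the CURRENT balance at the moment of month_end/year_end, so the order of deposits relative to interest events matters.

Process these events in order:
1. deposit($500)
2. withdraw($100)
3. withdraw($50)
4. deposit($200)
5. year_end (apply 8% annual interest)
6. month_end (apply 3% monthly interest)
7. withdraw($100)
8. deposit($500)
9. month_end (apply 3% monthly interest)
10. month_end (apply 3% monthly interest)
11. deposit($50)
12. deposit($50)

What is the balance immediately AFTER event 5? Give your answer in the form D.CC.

After 1 (deposit($500)): balance=$1000.00 total_interest=$0.00
After 2 (withdraw($100)): balance=$900.00 total_interest=$0.00
After 3 (withdraw($50)): balance=$850.00 total_interest=$0.00
After 4 (deposit($200)): balance=$1050.00 total_interest=$0.00
After 5 (year_end (apply 8% annual interest)): balance=$1134.00 total_interest=$84.00

Answer: 1134.00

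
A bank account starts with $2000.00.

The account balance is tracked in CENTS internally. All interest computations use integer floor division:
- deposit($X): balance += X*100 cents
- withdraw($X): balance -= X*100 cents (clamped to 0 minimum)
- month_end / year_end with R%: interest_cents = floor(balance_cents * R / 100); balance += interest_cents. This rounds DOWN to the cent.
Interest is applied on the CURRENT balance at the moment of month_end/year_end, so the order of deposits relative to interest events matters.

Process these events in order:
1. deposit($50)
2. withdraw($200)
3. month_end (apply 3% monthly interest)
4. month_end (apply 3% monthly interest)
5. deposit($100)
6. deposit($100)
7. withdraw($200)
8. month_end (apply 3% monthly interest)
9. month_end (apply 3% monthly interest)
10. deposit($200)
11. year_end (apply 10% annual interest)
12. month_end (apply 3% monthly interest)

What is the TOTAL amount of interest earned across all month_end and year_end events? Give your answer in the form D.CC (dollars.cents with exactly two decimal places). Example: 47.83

Answer: 535.69

Derivation:
After 1 (deposit($50)): balance=$2050.00 total_interest=$0.00
After 2 (withdraw($200)): balance=$1850.00 total_interest=$0.00
After 3 (month_end (apply 3% monthly interest)): balance=$1905.50 total_interest=$55.50
After 4 (month_end (apply 3% monthly interest)): balance=$1962.66 total_interest=$112.66
After 5 (deposit($100)): balance=$2062.66 total_interest=$112.66
After 6 (deposit($100)): balance=$2162.66 total_interest=$112.66
After 7 (withdraw($200)): balance=$1962.66 total_interest=$112.66
After 8 (month_end (apply 3% monthly interest)): balance=$2021.53 total_interest=$171.53
After 9 (month_end (apply 3% monthly interest)): balance=$2082.17 total_interest=$232.17
After 10 (deposit($200)): balance=$2282.17 total_interest=$232.17
After 11 (year_end (apply 10% annual interest)): balance=$2510.38 total_interest=$460.38
After 12 (month_end (apply 3% monthly interest)): balance=$2585.69 total_interest=$535.69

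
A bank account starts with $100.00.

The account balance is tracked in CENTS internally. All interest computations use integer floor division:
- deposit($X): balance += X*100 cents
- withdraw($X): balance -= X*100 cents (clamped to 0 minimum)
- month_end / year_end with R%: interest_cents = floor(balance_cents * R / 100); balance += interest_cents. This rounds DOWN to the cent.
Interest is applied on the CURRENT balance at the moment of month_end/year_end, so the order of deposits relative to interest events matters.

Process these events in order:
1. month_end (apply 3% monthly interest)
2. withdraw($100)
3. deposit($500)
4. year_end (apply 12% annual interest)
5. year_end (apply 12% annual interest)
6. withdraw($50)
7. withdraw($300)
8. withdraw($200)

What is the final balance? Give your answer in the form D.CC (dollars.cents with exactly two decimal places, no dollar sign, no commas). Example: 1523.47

After 1 (month_end (apply 3% monthly interest)): balance=$103.00 total_interest=$3.00
After 2 (withdraw($100)): balance=$3.00 total_interest=$3.00
After 3 (deposit($500)): balance=$503.00 total_interest=$3.00
After 4 (year_end (apply 12% annual interest)): balance=$563.36 total_interest=$63.36
After 5 (year_end (apply 12% annual interest)): balance=$630.96 total_interest=$130.96
After 6 (withdraw($50)): balance=$580.96 total_interest=$130.96
After 7 (withdraw($300)): balance=$280.96 total_interest=$130.96
After 8 (withdraw($200)): balance=$80.96 total_interest=$130.96

Answer: 80.96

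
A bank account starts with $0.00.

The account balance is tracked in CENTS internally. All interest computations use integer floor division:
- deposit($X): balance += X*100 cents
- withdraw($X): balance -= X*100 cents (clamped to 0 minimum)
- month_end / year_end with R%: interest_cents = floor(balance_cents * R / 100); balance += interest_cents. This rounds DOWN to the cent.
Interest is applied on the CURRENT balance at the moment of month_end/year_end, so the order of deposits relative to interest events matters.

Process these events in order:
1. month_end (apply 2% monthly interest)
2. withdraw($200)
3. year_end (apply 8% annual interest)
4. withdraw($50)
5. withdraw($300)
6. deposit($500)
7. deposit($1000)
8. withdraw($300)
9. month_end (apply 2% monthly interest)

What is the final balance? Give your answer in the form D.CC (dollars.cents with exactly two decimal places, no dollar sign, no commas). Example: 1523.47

Answer: 1224.00

Derivation:
After 1 (month_end (apply 2% monthly interest)): balance=$0.00 total_interest=$0.00
After 2 (withdraw($200)): balance=$0.00 total_interest=$0.00
After 3 (year_end (apply 8% annual interest)): balance=$0.00 total_interest=$0.00
After 4 (withdraw($50)): balance=$0.00 total_interest=$0.00
After 5 (withdraw($300)): balance=$0.00 total_interest=$0.00
After 6 (deposit($500)): balance=$500.00 total_interest=$0.00
After 7 (deposit($1000)): balance=$1500.00 total_interest=$0.00
After 8 (withdraw($300)): balance=$1200.00 total_interest=$0.00
After 9 (month_end (apply 2% monthly interest)): balance=$1224.00 total_interest=$24.00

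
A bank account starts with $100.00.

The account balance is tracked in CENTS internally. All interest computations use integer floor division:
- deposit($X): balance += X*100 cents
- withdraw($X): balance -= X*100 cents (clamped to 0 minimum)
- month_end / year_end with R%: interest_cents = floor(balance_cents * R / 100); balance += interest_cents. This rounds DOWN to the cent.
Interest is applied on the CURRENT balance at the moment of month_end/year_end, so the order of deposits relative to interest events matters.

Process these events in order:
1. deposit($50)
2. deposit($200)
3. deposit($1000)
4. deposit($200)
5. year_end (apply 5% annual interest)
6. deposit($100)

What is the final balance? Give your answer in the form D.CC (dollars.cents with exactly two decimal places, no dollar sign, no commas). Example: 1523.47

After 1 (deposit($50)): balance=$150.00 total_interest=$0.00
After 2 (deposit($200)): balance=$350.00 total_interest=$0.00
After 3 (deposit($1000)): balance=$1350.00 total_interest=$0.00
After 4 (deposit($200)): balance=$1550.00 total_interest=$0.00
After 5 (year_end (apply 5% annual interest)): balance=$1627.50 total_interest=$77.50
After 6 (deposit($100)): balance=$1727.50 total_interest=$77.50

Answer: 1727.50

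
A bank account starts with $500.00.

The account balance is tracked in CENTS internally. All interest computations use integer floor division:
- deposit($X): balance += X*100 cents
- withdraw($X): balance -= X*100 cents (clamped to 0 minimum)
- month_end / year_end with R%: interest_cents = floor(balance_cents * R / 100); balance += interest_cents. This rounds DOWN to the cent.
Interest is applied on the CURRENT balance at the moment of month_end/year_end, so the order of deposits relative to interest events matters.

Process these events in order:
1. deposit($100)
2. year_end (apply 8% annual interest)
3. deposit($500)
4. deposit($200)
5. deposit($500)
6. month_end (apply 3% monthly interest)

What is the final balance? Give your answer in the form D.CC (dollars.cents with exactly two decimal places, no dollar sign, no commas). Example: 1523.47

After 1 (deposit($100)): balance=$600.00 total_interest=$0.00
After 2 (year_end (apply 8% annual interest)): balance=$648.00 total_interest=$48.00
After 3 (deposit($500)): balance=$1148.00 total_interest=$48.00
After 4 (deposit($200)): balance=$1348.00 total_interest=$48.00
After 5 (deposit($500)): balance=$1848.00 total_interest=$48.00
After 6 (month_end (apply 3% monthly interest)): balance=$1903.44 total_interest=$103.44

Answer: 1903.44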